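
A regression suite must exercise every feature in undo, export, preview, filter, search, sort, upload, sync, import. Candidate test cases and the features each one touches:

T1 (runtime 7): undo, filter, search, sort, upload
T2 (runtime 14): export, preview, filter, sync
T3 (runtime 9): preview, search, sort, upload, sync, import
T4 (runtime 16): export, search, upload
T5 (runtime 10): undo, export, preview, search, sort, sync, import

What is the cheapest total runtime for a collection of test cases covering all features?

T1, T5 cover every feature at runtime 7 + 10 = 17.
Any cover uses at least 2 test cases; among all covering selections none totals below 17.

17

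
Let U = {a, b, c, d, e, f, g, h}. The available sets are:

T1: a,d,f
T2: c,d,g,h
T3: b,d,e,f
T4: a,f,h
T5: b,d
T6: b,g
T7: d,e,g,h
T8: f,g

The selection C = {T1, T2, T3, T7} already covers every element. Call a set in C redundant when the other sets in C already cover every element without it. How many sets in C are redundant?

Drop T1: a uncovered — not redundant.
Drop T2: c uncovered — not redundant.
Drop T3: b uncovered — not redundant.
Drop T7: the rest still cover every element — redundant.
1 redundant: T7.

1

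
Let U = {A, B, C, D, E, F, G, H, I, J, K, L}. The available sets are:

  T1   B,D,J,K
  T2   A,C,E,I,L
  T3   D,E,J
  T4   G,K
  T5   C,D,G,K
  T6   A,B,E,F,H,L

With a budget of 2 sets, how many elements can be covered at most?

10

Choosing T5, T6 covers {A, B, C, D, E, F, G, H, K, L} — 10 elements.
No choice of 2 sets does better; here I, J are left uncovered.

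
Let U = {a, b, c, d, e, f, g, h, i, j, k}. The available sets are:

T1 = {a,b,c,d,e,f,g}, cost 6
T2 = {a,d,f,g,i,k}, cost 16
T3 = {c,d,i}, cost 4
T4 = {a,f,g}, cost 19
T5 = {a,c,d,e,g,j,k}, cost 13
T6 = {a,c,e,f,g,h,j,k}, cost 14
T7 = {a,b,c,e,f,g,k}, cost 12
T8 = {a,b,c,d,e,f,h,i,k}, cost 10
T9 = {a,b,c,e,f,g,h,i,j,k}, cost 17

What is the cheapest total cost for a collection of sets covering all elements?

T3, T9 cover every element at cost 4 + 17 = 21.
Any cover uses at least 2 sets; among all covering selections none totals below 21.

21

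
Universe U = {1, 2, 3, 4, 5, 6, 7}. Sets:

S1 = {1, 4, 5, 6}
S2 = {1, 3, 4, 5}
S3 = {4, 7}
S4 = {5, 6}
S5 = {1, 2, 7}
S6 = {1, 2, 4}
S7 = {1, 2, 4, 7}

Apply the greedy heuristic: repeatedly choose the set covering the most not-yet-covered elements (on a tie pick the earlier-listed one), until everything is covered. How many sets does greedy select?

3

Pick 1: S1 covers 4 new elements (1, 4, 5, 6).
Pick 2: S5 covers 2 new elements (2, 7).
Pick 3: S2 covers 1 new elements (3).
Greedy uses 3 sets.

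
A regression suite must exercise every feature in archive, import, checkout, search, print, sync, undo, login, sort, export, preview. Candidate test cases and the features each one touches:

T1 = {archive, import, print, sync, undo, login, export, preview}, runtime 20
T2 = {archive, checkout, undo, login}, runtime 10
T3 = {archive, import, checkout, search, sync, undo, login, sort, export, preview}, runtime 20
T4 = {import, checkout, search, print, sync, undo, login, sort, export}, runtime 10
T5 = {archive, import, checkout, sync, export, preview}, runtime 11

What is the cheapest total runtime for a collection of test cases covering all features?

21

T4, T5 cover every feature at runtime 10 + 11 = 21.
Any cover uses at least 2 test cases; among all covering selections none totals below 21.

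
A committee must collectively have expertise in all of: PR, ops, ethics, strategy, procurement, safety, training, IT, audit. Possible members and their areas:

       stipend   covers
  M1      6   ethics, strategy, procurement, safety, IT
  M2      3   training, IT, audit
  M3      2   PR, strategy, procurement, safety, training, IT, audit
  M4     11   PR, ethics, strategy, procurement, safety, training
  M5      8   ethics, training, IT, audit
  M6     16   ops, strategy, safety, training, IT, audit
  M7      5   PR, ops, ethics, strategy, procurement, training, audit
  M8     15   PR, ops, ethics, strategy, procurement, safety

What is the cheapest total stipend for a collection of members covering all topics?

M3, M7 cover every topic at stipend 2 + 5 = 7.
Any cover uses at least 2 members; among all covering selections none totals below 7.

7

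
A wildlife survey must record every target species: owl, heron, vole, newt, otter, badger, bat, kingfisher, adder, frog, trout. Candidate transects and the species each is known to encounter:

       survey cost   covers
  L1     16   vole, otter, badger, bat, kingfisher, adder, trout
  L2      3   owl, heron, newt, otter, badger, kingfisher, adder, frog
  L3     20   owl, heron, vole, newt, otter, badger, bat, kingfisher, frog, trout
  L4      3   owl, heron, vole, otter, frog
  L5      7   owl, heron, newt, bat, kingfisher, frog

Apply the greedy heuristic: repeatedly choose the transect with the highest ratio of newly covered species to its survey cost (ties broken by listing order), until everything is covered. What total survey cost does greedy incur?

Pick 1: L2 adds 8 new (owl, heron, newt, otter, badger, kingfisher, adder, frog) at survey cost 3 (ratio 8/3).
Pick 2: L4 adds 1 new (vole) at survey cost 3 (ratio 1/3).
Pick 3: L5 adds 1 new (bat) at survey cost 7 (ratio 1/7).
Pick 4: L1 adds 1 new (trout) at survey cost 16 (ratio 1/16).
Greedy total survey cost: 3 + 3 + 7 + 16 = 29. (The true optimum is 19, so greedy overshoots here.)

29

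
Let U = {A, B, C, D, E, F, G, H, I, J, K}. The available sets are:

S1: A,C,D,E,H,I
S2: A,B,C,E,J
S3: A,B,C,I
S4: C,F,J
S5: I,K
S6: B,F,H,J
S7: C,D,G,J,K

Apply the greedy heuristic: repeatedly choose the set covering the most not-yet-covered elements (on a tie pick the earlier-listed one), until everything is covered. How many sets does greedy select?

3

Pick 1: S1 covers 6 new elements (A, C, D, E, H, I).
Pick 2: S6 covers 3 new elements (B, F, J).
Pick 3: S7 covers 2 new elements (G, K).
Greedy uses 3 sets.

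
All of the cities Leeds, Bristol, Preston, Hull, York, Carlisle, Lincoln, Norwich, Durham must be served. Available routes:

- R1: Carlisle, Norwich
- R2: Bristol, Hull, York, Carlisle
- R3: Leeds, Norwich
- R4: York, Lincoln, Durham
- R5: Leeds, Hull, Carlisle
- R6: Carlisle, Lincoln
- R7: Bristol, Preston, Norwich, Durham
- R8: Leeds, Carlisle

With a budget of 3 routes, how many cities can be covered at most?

9

Choosing R4, R5, R7 covers {Leeds, Bristol, Preston, Hull, York, Carlisle, Lincoln, Norwich, Durham} — 9 cities.
That is all 9 cities.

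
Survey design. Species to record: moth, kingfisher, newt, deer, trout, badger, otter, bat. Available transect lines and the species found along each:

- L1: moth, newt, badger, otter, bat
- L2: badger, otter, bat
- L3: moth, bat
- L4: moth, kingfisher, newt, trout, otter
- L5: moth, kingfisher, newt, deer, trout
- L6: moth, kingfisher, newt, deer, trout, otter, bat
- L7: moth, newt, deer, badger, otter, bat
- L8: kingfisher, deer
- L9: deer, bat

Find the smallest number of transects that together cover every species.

L1, L5 together cover {moth, kingfisher, newt, deer, trout, badger, otter, bat} — every species.
No single transect contains all 8 species, so 2 is optimal.

2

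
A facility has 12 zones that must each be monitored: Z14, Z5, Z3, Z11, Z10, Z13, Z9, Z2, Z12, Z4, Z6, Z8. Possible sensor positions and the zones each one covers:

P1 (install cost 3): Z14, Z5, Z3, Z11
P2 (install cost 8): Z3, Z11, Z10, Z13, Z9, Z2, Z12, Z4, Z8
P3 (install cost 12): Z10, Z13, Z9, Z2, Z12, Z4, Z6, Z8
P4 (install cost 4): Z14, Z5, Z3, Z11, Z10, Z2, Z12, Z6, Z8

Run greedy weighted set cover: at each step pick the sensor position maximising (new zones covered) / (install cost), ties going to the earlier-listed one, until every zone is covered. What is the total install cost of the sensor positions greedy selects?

Pick 1: P4 adds 9 new (Z14, Z5, Z3, Z11, Z10, Z2, Z12, Z6, Z8) at install cost 4 (ratio 9/4).
Pick 2: P2 adds 3 new (Z13, Z9, Z4) at install cost 8 (ratio 3/8).
Greedy total install cost: 4 + 8 = 12.

12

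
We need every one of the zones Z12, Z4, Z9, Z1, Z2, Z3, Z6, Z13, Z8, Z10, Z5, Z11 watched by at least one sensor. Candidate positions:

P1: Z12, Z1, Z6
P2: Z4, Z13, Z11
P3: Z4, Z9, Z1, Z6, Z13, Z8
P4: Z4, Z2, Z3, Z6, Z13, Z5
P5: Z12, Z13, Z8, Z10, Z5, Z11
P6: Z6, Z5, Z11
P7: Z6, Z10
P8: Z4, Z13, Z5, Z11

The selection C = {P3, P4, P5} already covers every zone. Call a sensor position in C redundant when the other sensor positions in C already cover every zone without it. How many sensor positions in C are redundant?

Drop P3: Z9, Z1 uncovered — not redundant.
Drop P4: Z2, Z3 uncovered — not redundant.
Drop P5: Z12, Z10, Z11 uncovered — not redundant.
None of the sensor positions in C is redundant.

0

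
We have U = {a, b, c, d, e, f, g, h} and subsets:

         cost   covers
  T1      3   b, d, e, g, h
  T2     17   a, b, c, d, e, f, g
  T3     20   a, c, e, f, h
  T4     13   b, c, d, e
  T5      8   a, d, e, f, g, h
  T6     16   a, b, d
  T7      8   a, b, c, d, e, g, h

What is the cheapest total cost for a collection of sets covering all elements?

16

T5, T7 cover every element at cost 8 + 8 = 16.
Any cover uses at least 2 sets; among all covering selections none totals below 16.
Greedy by coverage-per-cost would pick T1, T5, T7 for 19 — worse than the optimum 16.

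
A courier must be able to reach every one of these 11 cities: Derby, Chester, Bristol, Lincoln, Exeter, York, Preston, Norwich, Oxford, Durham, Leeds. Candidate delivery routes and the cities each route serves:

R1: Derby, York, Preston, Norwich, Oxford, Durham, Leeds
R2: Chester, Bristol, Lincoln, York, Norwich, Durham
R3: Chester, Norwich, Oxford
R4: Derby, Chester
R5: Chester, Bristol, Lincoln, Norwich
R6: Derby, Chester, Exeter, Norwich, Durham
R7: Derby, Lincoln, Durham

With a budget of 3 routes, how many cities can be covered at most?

Choosing R1, R2, R6 covers {Derby, Chester, Bristol, Lincoln, Exeter, York, Preston, Norwich, Oxford, Durham, Leeds} — 11 cities.
That is all 11 cities.

11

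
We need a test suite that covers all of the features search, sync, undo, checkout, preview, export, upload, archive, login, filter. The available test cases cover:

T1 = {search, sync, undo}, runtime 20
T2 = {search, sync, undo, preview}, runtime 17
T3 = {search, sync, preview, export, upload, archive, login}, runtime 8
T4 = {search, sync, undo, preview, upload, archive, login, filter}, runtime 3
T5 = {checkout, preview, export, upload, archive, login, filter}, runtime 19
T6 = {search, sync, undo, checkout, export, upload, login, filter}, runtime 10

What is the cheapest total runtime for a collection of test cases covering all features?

T4, T6 cover every feature at runtime 3 + 10 = 13.
Any cover uses at least 2 test cases; among all covering selections none totals below 13.

13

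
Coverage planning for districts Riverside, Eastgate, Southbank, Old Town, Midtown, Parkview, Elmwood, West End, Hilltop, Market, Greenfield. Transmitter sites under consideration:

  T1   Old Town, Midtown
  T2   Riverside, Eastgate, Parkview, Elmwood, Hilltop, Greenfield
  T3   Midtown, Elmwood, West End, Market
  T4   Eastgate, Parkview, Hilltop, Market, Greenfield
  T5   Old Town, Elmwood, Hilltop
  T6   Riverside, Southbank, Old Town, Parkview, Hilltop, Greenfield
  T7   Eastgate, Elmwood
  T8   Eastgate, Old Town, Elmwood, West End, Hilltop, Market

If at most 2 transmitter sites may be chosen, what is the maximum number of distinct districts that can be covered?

Choosing T3, T6 covers {Riverside, Southbank, Old Town, Midtown, Parkview, Elmwood, West End, Hilltop, Market, Greenfield} — 10 districts.
No choice of 2 transmitter sites does better; here Eastgate is left uncovered.

10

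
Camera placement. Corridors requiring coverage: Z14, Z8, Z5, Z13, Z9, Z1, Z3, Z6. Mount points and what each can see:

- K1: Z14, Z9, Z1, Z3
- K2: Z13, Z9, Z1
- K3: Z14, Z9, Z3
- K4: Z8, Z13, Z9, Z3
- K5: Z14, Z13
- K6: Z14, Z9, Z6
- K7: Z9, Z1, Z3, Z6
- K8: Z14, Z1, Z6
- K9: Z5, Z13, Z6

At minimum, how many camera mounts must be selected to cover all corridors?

K1, K4, K9 together cover {Z14, Z8, Z5, Z13, Z9, Z1, Z3, Z6} — every corridor.
No 2 of the 9 camera mounts cover everything (all 36 pairs fall short), so 3 is minimum.

3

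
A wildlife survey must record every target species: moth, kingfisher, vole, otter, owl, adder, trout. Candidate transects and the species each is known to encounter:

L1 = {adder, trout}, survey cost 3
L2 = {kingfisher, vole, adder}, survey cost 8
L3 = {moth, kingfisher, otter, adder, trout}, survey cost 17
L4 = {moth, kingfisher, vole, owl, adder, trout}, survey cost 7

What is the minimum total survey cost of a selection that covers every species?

24

L3, L4 cover every species at survey cost 17 + 7 = 24.
Any cover uses at least 2 transects; among all covering selections none totals below 24.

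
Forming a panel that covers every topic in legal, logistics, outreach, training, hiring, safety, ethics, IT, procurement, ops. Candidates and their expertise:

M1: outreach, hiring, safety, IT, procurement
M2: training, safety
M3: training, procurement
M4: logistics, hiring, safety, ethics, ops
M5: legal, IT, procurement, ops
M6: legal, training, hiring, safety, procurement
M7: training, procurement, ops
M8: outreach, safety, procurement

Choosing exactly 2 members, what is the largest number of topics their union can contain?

Choosing M1, M4 covers {logistics, outreach, hiring, safety, ethics, IT, procurement, ops} — 8 topics.
No choice of 2 members does better; here legal, training are left uncovered.

8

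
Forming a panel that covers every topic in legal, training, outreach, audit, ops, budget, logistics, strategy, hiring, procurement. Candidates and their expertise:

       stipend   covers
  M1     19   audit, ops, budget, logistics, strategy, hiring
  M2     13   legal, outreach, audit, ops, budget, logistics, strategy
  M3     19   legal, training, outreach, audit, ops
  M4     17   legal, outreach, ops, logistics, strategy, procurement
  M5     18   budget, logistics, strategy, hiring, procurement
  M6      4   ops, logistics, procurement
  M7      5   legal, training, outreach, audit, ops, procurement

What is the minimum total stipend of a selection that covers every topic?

M5, M7 cover every topic at stipend 18 + 5 = 23.
Any cover uses at least 2 members; among all covering selections none totals below 23.
Greedy by coverage-per-stipend would pick M7, M6, M5 for 27 — worse than the optimum 23.

23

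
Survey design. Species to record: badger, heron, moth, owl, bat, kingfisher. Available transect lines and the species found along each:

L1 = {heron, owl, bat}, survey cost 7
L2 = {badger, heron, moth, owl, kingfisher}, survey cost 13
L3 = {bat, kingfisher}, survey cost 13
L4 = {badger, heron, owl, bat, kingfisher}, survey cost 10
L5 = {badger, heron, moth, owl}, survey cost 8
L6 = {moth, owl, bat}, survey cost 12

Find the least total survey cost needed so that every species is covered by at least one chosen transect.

18

L4, L5 cover every species at survey cost 10 + 8 = 18.
Any cover uses at least 2 transects; among all covering selections none totals below 18.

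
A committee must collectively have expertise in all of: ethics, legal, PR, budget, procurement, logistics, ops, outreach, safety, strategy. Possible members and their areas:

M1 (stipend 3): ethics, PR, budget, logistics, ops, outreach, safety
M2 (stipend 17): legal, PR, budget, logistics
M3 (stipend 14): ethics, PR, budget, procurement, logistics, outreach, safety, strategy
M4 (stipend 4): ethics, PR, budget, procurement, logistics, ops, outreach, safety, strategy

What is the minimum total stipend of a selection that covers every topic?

M2, M4 cover every topic at stipend 17 + 4 = 21.
Any cover uses at least 2 members; among all covering selections none totals below 21.
Greedy by coverage-per-stipend would pick M1, M4, M2 for 24 — worse than the optimum 21.

21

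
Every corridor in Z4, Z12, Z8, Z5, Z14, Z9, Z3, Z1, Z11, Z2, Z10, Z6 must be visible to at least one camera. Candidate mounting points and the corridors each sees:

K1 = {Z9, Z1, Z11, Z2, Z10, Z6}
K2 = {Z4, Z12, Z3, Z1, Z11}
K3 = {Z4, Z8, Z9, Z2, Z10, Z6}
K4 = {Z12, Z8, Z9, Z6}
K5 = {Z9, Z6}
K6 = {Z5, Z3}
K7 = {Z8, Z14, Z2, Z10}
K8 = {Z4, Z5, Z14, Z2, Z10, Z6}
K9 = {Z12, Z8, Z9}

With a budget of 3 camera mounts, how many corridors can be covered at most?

Choosing K2, K3, K8 covers {Z4, Z12, Z8, Z5, Z14, Z9, Z3, Z1, Z11, Z2, Z10, Z6} — 12 corridors.
That is all 12 corridors.

12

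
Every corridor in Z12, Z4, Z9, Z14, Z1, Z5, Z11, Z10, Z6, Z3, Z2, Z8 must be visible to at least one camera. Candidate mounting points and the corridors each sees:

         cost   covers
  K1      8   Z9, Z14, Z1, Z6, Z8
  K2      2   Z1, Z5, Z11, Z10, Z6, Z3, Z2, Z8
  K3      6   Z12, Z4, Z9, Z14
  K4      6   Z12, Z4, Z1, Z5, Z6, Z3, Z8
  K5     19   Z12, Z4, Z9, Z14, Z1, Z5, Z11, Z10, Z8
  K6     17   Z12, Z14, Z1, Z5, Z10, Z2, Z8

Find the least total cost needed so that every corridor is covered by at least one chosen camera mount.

K2, K3 cover every corridor at cost 2 + 6 = 8.
Any cover uses at least 2 camera mounts; among all covering selections none totals below 8.

8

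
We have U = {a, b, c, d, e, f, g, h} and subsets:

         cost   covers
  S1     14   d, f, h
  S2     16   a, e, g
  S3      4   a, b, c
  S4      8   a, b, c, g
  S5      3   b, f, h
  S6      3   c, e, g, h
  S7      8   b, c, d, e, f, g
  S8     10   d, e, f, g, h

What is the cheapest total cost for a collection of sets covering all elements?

14

S3, S8 cover every element at cost 4 + 10 = 14.
Any cover uses at least 2 sets; among all covering selections none totals below 14.
Greedy by coverage-per-cost would pick S6, S5, S3, S7 for 18 — worse than the optimum 14.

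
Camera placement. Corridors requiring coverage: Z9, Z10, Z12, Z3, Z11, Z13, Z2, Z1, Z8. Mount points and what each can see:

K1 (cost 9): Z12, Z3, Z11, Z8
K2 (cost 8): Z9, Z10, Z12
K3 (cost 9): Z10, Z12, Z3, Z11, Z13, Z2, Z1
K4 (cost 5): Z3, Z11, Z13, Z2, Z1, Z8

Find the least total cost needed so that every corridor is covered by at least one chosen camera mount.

13

K2, K4 cover every corridor at cost 8 + 5 = 13.
Any cover uses at least 2 camera mounts; among all covering selections none totals below 13.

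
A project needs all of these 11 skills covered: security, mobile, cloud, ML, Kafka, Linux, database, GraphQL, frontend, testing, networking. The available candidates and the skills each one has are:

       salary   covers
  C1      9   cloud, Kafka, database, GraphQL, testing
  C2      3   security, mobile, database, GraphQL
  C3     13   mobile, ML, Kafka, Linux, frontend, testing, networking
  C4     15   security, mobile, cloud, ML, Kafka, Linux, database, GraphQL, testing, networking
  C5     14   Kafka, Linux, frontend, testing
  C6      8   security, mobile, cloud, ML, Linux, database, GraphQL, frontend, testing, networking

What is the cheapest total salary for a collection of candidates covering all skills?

C1, C6 cover every skill at salary 9 + 8 = 17.
Any cover uses at least 2 candidates; among all covering selections none totals below 17.
Greedy by coverage-per-salary would pick C2, C6, C1 for 20 — worse than the optimum 17.

17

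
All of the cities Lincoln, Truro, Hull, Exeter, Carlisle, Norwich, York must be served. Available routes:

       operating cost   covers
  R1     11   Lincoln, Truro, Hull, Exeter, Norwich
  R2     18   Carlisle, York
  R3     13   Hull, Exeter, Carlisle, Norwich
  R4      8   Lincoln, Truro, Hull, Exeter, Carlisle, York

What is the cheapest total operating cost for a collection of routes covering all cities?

R1, R4 cover every city at operating cost 11 + 8 = 19.
Any cover uses at least 2 routes; among all covering selections none totals below 19.

19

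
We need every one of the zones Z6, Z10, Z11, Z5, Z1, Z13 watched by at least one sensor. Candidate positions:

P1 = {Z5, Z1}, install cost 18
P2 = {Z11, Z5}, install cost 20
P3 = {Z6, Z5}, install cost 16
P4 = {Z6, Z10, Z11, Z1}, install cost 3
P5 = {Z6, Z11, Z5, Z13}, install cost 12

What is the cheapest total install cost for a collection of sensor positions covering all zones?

P4, P5 cover every zone at install cost 3 + 12 = 15.
Any cover uses at least 2 sensor positions; among all covering selections none totals below 15.

15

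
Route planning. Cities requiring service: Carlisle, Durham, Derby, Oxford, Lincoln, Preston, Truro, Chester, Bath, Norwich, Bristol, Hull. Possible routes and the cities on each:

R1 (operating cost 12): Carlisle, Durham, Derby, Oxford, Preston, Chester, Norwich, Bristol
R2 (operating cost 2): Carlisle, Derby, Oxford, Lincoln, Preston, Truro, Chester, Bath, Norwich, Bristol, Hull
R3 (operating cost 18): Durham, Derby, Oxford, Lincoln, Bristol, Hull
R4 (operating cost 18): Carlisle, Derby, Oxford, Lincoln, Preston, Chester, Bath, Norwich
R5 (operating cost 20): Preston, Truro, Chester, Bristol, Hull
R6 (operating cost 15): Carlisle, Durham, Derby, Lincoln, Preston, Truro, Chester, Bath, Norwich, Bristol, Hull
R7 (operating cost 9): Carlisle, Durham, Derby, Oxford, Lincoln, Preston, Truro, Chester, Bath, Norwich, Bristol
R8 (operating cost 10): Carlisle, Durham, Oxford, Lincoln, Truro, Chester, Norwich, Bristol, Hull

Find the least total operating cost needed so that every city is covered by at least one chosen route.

R2, R7 cover every city at operating cost 2 + 9 = 11.
Any cover uses at least 2 routes; among all covering selections none totals below 11.

11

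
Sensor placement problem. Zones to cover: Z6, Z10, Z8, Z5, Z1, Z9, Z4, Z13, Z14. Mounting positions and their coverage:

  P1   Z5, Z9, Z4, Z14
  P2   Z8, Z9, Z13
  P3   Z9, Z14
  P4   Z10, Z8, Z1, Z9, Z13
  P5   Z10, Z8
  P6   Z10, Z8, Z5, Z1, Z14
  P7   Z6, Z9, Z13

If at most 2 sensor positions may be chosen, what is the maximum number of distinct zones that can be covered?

8

Choosing P1, P4 covers {Z10, Z8, Z5, Z1, Z9, Z4, Z13, Z14} — 8 zones.
No choice of 2 sensor positions does better; here Z6 is left uncovered.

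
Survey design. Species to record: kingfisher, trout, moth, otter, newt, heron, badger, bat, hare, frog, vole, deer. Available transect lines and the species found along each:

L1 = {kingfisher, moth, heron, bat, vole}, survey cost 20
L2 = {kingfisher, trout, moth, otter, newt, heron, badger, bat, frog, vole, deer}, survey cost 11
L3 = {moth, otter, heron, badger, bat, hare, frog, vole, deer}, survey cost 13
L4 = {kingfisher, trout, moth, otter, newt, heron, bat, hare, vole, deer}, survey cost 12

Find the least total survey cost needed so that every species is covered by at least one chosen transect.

L2, L4 cover every species at survey cost 11 + 12 = 23.
Any cover uses at least 2 transects; among all covering selections none totals below 23.

23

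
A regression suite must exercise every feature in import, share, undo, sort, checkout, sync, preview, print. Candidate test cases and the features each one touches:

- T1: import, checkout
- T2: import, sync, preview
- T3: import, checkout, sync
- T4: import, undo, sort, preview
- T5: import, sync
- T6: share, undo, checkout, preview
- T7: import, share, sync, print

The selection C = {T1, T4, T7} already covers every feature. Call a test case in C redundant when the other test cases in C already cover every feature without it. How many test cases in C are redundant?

0

Drop T1: checkout uncovered — not redundant.
Drop T4: undo, sort, preview uncovered — not redundant.
Drop T7: share, sync, print uncovered — not redundant.
None of the test cases in C is redundant.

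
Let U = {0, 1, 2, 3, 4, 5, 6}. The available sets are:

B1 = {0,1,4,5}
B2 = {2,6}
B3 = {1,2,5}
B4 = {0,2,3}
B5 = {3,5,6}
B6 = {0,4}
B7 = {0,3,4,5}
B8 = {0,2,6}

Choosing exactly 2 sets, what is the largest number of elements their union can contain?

6

Choosing B1, B2 covers {0, 1, 2, 4, 5, 6} — 6 elements.
No choice of 2 sets does better; here 3 is left uncovered.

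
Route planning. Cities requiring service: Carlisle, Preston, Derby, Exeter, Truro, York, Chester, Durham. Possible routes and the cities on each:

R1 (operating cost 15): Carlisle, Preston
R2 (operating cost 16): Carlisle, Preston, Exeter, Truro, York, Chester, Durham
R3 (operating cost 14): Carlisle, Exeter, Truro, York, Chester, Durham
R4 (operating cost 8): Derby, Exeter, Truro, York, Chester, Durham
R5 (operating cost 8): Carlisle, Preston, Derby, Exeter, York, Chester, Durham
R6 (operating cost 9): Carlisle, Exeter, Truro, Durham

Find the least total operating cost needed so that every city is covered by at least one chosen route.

16

R4, R5 cover every city at operating cost 8 + 8 = 16.
Any cover uses at least 2 routes; among all covering selections none totals below 16.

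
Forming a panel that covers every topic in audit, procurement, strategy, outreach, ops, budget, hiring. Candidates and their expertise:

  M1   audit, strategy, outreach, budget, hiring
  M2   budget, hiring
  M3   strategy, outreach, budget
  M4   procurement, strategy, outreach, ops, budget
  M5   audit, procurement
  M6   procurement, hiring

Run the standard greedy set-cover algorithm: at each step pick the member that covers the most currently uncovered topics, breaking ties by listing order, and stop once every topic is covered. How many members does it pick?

2

Pick 1: M1 covers 5 new topics (audit, strategy, outreach, budget, hiring).
Pick 2: M4 covers 2 new topics (procurement, ops).
Greedy uses 2 members.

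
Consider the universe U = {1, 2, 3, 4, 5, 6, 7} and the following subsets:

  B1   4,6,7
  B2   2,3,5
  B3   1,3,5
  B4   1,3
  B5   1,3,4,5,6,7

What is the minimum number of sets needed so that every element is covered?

B2, B5 together cover {1, 2, 3, 4, 5, 6, 7} — every element.
No single set contains all 7 elements, so 2 is optimal.

2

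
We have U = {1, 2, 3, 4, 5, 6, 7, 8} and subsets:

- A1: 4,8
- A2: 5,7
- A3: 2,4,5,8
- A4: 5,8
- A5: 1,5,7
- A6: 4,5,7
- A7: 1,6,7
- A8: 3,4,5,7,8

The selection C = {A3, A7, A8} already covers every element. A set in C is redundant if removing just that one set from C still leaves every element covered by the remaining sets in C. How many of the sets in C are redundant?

0

Drop A3: 2 uncovered — not redundant.
Drop A7: 1, 6 uncovered — not redundant.
Drop A8: 3 uncovered — not redundant.
None of the sets in C is redundant.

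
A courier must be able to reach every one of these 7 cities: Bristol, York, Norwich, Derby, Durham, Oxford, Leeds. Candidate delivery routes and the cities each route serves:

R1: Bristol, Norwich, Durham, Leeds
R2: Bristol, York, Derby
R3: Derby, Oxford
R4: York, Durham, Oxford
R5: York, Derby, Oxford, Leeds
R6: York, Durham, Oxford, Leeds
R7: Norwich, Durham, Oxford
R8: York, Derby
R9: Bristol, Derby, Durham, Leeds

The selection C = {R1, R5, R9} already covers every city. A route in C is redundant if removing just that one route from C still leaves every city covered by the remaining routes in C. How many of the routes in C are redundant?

1

Drop R1: Norwich uncovered — not redundant.
Drop R5: York, Oxford uncovered — not redundant.
Drop R9: the rest still cover every city — redundant.
1 redundant: R9.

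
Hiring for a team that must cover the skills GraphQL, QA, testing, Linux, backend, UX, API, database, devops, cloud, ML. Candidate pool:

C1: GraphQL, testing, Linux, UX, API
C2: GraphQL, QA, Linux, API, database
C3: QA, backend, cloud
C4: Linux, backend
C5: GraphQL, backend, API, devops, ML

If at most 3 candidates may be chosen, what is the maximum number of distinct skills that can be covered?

10

Choosing C1, C2, C5 covers {GraphQL, QA, testing, Linux, backend, UX, API, database, devops, ML} — 10 skills.
No choice of 3 candidates does better; here cloud is left uncovered.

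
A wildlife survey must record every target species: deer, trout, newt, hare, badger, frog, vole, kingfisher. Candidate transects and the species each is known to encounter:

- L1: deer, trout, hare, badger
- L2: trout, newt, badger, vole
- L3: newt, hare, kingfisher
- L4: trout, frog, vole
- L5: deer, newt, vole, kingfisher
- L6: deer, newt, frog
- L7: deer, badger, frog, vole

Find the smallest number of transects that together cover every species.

L1, L3, L4 together cover {deer, trout, newt, hare, badger, frog, vole, kingfisher} — every species.
No 2 of the 7 transects cover everything (all 21 pairs fall short), so 3 is minimum.

3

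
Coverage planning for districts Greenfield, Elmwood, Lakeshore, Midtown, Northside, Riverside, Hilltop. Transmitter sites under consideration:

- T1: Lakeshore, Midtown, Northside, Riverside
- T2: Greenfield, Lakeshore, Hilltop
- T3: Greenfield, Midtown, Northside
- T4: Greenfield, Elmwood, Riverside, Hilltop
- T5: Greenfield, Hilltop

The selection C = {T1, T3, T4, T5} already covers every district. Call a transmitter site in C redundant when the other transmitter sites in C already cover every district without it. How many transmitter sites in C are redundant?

2

Drop T1: Lakeshore uncovered — not redundant.
Drop T3: the rest still cover every district — redundant.
Drop T4: Elmwood uncovered — not redundant.
Drop T5: the rest still cover every district — redundant.
2 redundant: T3, T5.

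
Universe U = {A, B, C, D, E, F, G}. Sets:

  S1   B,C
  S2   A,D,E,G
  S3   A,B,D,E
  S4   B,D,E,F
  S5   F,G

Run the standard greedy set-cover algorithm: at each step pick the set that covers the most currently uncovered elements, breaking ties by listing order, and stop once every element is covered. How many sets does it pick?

Pick 1: S2 covers 4 new elements (A, D, E, G).
Pick 2: S1 covers 2 new elements (B, C).
Pick 3: S4 covers 1 new elements (F).
Greedy uses 3 sets.

3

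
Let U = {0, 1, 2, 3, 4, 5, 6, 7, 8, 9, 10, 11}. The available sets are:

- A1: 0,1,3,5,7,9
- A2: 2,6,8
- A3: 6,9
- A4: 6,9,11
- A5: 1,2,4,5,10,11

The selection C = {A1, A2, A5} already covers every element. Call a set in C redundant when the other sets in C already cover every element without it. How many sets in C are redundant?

Drop A1: 0, 3, 7, 9 uncovered — not redundant.
Drop A2: 6, 8 uncovered — not redundant.
Drop A5: 4, 10, 11 uncovered — not redundant.
None of the sets in C is redundant.

0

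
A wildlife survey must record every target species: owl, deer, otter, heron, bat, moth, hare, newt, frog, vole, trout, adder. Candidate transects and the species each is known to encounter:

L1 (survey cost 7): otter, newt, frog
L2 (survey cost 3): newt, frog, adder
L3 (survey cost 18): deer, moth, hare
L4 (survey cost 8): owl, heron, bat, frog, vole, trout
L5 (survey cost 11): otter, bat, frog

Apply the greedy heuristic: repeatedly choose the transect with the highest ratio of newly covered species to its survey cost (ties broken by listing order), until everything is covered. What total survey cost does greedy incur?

Pick 1: L2 adds 3 new (newt, frog, adder) at survey cost 3 (ratio 3/3).
Pick 2: L4 adds 5 new (owl, heron, bat, vole, trout) at survey cost 8 (ratio 5/8).
Pick 3: L3 adds 3 new (deer, moth, hare) at survey cost 18 (ratio 3/18).
Pick 4: L1 adds 1 new (otter) at survey cost 7 (ratio 1/7).
Greedy total survey cost: 3 + 8 + 18 + 7 = 36.

36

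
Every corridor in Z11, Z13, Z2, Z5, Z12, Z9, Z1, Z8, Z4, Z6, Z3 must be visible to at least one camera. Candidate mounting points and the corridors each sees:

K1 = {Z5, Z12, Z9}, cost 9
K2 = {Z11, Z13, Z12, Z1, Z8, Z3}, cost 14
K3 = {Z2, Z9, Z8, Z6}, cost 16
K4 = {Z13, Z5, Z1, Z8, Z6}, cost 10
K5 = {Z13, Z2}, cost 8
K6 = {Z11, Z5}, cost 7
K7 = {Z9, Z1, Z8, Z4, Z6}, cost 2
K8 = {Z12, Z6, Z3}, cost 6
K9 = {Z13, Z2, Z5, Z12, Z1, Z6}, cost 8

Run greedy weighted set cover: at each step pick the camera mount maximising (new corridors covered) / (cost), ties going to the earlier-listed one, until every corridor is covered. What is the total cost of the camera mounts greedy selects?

23

Pick 1: K7 adds 5 new (Z9, Z1, Z8, Z4, Z6) at cost 2 (ratio 5/2).
Pick 2: K9 adds 4 new (Z13, Z2, Z5, Z12) at cost 8 (ratio 4/8).
Pick 3: K8 adds 1 new (Z3) at cost 6 (ratio 1/6).
Pick 4: K6 adds 1 new (Z11) at cost 7 (ratio 1/7).
Greedy total cost: 2 + 8 + 6 + 7 = 23.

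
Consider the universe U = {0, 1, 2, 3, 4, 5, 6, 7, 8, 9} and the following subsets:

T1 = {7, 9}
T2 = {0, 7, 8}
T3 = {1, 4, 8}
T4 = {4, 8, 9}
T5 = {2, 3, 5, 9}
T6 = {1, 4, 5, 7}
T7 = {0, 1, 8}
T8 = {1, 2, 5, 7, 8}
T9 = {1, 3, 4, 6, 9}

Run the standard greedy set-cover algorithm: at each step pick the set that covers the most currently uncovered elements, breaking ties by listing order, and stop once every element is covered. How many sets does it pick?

Pick 1: T8 covers 5 new elements (1, 2, 5, 7, 8).
Pick 2: T9 covers 4 new elements (3, 4, 6, 9).
Pick 3: T2 covers 1 new elements (0).
Greedy uses 3 sets.

3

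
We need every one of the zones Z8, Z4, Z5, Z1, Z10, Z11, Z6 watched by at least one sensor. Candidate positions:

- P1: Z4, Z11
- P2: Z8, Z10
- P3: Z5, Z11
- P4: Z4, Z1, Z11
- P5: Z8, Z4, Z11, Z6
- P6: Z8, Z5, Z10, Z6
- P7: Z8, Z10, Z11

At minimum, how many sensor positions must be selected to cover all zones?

P4, P6 together cover {Z8, Z4, Z5, Z1, Z10, Z11, Z6} — every zone.
No single sensor position contains all 7 zones, so 2 is optimal.
Greedy (largest uncovered first) would take P5, P6, P4 — 3 sensor positions — but 2 suffice.

2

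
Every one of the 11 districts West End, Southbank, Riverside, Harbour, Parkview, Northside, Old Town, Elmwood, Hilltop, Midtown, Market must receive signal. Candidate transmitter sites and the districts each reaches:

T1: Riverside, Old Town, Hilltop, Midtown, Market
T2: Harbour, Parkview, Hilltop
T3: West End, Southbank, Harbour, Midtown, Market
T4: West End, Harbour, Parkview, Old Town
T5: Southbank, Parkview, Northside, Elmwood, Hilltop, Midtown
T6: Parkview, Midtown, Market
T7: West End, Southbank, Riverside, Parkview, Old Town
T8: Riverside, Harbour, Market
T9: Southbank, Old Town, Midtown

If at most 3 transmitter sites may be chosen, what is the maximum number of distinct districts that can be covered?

11

Choosing T1, T3, T5 covers {West End, Southbank, Riverside, Harbour, Parkview, Northside, Old Town, Elmwood, Hilltop, Midtown, Market} — 11 districts.
That is all 11 districts.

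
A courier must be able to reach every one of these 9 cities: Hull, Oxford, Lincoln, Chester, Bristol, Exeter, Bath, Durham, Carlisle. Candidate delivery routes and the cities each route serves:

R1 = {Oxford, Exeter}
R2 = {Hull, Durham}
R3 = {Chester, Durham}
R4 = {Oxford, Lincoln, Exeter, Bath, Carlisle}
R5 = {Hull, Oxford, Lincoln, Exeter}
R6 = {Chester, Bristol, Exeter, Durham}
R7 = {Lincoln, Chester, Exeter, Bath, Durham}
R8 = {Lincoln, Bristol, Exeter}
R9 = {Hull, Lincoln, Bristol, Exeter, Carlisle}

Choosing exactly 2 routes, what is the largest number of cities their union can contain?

Choosing R4, R6 covers {Oxford, Lincoln, Chester, Bristol, Exeter, Bath, Durham, Carlisle} — 8 cities.
No choice of 2 routes does better; here Hull is left uncovered.

8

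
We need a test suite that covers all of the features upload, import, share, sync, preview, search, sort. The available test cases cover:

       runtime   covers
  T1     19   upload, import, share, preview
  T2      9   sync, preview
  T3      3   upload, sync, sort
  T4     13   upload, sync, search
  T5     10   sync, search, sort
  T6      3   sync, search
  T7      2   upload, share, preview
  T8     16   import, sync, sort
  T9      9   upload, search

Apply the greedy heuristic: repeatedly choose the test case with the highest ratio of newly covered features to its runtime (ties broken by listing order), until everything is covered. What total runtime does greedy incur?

24

Pick 1: T7 adds 3 new (upload, share, preview) at runtime 2 (ratio 3/2).
Pick 2: T3 adds 2 new (sync, sort) at runtime 3 (ratio 2/3).
Pick 3: T6 adds 1 new (search) at runtime 3 (ratio 1/3).
Pick 4: T8 adds 1 new (import) at runtime 16 (ratio 1/16).
Greedy total runtime: 2 + 3 + 3 + 16 = 24. (The true optimum is 21, so greedy overshoots here.)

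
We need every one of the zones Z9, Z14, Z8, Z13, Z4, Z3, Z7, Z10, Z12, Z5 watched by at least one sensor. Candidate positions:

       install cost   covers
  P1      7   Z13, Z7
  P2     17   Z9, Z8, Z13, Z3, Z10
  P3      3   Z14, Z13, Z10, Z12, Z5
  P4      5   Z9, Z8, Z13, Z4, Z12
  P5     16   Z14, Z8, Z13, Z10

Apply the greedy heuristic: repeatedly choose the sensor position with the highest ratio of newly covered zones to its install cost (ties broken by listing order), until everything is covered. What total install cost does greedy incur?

32

Pick 1: P3 adds 5 new (Z14, Z13, Z10, Z12, Z5) at install cost 3 (ratio 5/3).
Pick 2: P4 adds 3 new (Z9, Z8, Z4) at install cost 5 (ratio 3/5).
Pick 3: P1 adds 1 new (Z7) at install cost 7 (ratio 1/7).
Pick 4: P2 adds 1 new (Z3) at install cost 17 (ratio 1/17).
Greedy total install cost: 3 + 5 + 7 + 17 = 32.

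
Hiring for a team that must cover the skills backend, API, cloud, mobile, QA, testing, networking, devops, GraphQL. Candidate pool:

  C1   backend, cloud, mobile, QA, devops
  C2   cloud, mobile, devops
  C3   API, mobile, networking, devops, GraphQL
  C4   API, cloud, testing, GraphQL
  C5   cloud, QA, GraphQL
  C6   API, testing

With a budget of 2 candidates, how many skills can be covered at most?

8

Choosing C1, C3 covers {backend, API, cloud, mobile, QA, networking, devops, GraphQL} — 8 skills.
No choice of 2 candidates does better; here testing is left uncovered.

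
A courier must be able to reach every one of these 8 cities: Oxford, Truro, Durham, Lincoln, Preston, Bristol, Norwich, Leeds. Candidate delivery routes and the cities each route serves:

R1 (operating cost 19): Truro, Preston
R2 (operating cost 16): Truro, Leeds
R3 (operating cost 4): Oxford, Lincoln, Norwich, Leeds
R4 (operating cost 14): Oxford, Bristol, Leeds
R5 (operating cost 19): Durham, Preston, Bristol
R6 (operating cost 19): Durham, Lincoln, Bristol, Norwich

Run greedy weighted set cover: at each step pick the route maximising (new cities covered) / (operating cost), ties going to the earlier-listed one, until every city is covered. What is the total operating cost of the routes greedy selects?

39

Pick 1: R3 adds 4 new (Oxford, Lincoln, Norwich, Leeds) at operating cost 4 (ratio 4/4).
Pick 2: R5 adds 3 new (Durham, Preston, Bristol) at operating cost 19 (ratio 3/19).
Pick 3: R2 adds 1 new (Truro) at operating cost 16 (ratio 1/16).
Greedy total operating cost: 4 + 19 + 16 = 39.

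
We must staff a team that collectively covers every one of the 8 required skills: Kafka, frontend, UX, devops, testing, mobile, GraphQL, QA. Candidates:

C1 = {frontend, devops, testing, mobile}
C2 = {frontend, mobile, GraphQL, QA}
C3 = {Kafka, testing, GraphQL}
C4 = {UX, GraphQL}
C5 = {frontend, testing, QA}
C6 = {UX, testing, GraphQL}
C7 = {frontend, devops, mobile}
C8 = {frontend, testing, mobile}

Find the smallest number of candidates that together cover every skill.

C1, C2, C3, C4 together cover {Kafka, frontend, UX, devops, testing, mobile, GraphQL, QA} — every skill.
No 3 of the 8 candidates cover everything (all 56 triples fall short), so 4 is minimum.

4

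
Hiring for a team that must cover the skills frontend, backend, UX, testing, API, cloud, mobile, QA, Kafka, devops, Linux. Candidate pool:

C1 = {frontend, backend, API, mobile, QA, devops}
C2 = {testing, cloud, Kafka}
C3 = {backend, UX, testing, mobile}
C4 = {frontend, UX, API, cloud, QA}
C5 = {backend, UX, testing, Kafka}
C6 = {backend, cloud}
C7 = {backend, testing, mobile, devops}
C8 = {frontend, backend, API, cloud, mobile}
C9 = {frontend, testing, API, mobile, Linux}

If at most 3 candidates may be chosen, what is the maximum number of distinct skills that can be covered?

10

Choosing C1, C2, C3 covers {frontend, backend, UX, testing, API, cloud, mobile, QA, Kafka, devops} — 10 skills.
No choice of 3 candidates does better; here Linux is left uncovered.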